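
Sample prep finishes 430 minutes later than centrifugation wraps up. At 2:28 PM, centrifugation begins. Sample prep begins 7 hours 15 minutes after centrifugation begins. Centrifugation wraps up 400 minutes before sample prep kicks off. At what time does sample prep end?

Sample prep starts at 2:28 PM + 435 min = 9:43 PM.
Centrifugation ends at 9:43 PM − 400 min = 3:03 PM.
Sample prep ends at 3:03 PM + 430 min = 10:13 PM.

10:13 PM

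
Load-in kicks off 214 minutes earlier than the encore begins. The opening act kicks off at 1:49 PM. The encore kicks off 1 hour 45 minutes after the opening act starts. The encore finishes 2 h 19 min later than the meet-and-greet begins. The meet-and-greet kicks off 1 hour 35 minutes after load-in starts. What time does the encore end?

3:54 PM

The encore starts at 1:49 PM + 105 min = 3:34 PM.
Load-in starts at 3:34 PM − 214 min = 12:00 PM.
The meet-and-greet starts at 12:00 PM + 95 min = 1:35 PM.
The encore ends at 1:35 PM + 139 min = 3:54 PM.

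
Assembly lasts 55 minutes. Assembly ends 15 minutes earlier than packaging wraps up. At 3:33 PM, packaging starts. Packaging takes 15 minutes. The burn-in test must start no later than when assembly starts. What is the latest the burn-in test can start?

Packaging ends at 3:33 PM + 15 min = 3:48 PM.
Assembly ends at 3:48 PM − 15 min = 3:33 PM.
Assembly starts at 3:33 PM − 55 min = 2:38 PM.
The burn-in test is bounded by assembly, so the latest it can start is 2:38 PM.

2:38 PM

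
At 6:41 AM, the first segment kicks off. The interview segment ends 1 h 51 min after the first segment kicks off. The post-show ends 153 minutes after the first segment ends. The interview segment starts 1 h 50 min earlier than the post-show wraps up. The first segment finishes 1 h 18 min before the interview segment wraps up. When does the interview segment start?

The interview segment ends at 6:41 AM + 111 min = 8:32 AM.
The first segment ends at 8:32 AM − 78 min = 7:14 AM.
The post-show ends at 7:14 AM + 153 min = 9:47 AM.
The interview segment starts at 9:47 AM − 110 min = 7:57 AM.

7:57 AM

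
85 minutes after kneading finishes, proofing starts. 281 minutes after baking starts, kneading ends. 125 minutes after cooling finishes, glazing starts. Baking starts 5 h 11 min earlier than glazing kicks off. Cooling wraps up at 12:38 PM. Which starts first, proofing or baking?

baking

Glazing starts at 12:38 PM + 125 min = 2:43 PM.
Baking starts at 2:43 PM − 311 min = 9:32 AM.
Kneading ends at 9:32 AM + 281 min = 2:13 PM.
Proofing starts at 2:13 PM + 85 min = 3:38 PM.
Proofing starts at 3:38 PM and baking starts at 9:32 AM, so baking is first.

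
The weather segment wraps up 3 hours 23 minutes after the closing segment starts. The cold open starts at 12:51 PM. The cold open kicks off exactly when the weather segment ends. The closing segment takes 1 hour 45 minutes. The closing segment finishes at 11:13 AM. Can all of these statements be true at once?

Yes

The closing segment starts at 11:13 AM − 105 min = 9:28 AM.
The weather segment ends at 9:28 AM + 203 min = 12:51 PM.
So the cold open starts at 12:51 PM.
That matches the stated 12:51 PM, so the schedule is consistent.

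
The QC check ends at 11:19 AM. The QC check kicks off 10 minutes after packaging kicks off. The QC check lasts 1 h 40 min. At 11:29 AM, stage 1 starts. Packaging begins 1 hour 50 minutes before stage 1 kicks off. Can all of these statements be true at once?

No

Packaging starts at 11:29 AM − 110 min = 9:39 AM.
The QC check starts at 9:39 AM + 10 min = 9:49 AM.
The QC check ends at 9:49 AM + 100 min = 11:29 AM.
But the QC check is also said to end at 11:19 AM — a 10-minute conflict.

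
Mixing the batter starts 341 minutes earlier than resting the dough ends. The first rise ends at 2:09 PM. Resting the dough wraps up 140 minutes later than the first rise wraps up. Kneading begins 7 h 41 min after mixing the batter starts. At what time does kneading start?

Resting the dough ends at 2:09 PM + 140 min = 4:29 PM.
Mixing the batter starts at 4:29 PM − 341 min = 10:48 AM.
Kneading starts at 10:48 AM + 461 min = 6:29 PM.

6:29 PM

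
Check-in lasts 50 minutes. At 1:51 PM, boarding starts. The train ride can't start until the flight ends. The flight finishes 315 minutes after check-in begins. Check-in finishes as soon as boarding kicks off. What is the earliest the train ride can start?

Check-in ends at 1:51 PM.
Check-in starts at 1:51 PM − 50 min = 1:01 PM.
The flight ends at 1:01 PM + 315 min = 6:16 PM.
The train ride is bounded by the flight, so the earliest it can start is 6:16 PM.

6:16 PM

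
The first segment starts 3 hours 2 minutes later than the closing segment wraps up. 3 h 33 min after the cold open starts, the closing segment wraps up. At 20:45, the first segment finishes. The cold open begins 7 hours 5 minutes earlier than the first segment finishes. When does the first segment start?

The cold open starts at 20:45 − 425 min = 13:40.
The closing segment ends at 13:40 + 213 min = 17:13.
The first segment starts at 17:13 + 182 min = 20:15.

20:15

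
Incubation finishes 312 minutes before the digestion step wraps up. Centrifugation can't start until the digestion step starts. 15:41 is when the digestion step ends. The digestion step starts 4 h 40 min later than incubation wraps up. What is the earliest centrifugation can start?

Incubation ends at 15:41 − 312 min = 10:29.
The digestion step starts at 10:29 + 280 min = 15:09.
Centrifugation is bounded by the digestion step, so the earliest it can start is 15:09.

15:09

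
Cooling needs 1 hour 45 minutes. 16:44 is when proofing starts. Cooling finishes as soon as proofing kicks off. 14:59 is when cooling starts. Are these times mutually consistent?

Yes

Cooling ends at 16:44.
Cooling starts at 16:44 − 105 min = 14:59.
That matches the stated 14:59, so the schedule is consistent.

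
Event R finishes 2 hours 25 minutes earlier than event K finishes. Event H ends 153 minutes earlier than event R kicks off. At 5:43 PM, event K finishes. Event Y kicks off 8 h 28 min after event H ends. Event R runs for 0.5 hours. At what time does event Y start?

Event R ends at 5:43 PM − 145 min = 3:18 PM.
Event R starts at 3:18 PM − 30 min = 2:48 PM.
Event H ends at 2:48 PM − 153 min = 12:15 PM.
Event Y starts at 12:15 PM + 508 min = 8:43 PM.

8:43 PM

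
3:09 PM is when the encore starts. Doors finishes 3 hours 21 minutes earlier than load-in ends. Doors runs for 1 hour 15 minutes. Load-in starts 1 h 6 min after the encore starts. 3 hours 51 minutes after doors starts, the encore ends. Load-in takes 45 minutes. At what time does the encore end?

4:15 PM

Load-in starts at 3:09 PM + 66 min = 4:15 PM.
Load-in ends at 4:15 PM + 45 min = 5:00 PM.
Doors ends at 5:00 PM − 201 min = 1:39 PM.
Doors starts at 1:39 PM − 75 min = 12:24 PM.
The encore ends at 12:24 PM + 231 min = 4:15 PM.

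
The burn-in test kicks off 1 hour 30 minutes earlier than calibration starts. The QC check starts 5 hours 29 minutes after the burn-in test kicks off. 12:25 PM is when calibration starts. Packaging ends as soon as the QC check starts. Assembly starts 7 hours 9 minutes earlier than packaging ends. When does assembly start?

9:15 AM

The burn-in test starts at 12:25 PM − 90 min = 10:55 AM.
The QC check starts at 10:55 AM + 329 min = 4:24 PM.
So packaging ends at 4:24 PM.
Assembly starts at 4:24 PM − 429 min = 9:15 AM.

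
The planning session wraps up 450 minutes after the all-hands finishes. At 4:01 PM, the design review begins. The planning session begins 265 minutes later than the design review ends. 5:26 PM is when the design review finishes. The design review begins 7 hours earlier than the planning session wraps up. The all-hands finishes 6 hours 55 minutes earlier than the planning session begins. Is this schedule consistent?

No

The planning session starts at 5:26 PM + 265 min = 9:51 PM.
The all-hands ends at 9:51 PM − 415 min = 2:56 PM.
The planning session ends at 2:56 PM + 450 min = 10:26 PM.
The design review starts at 10:26 PM − 420 min = 3:26 PM.
But the design review is also said to start at 4:01 PM — a 35-minute conflict.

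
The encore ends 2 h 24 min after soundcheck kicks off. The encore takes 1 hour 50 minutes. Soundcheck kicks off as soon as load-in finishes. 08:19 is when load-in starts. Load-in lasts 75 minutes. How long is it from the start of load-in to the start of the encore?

1 h 49 min

Load-in ends at 08:19 + 75 min = 09:34.
So soundcheck starts at 09:34.
The encore ends at 09:34 + 144 min = 11:58.
The encore starts at 11:58 − 110 min = 10:08.
From 08:19 to 10:08 is 1 h 49 min.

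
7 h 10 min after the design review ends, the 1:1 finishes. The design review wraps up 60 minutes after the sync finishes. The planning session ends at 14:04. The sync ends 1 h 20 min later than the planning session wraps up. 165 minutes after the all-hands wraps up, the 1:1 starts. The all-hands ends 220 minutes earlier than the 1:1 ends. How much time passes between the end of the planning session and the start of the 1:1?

8 h 35 min

The sync ends at 14:04 + 80 min = 15:24.
The design review ends at 15:24 + 60 min = 16:24.
The 1:1 ends at 16:24 + 430 min = 23:34.
The all-hands ends at 23:34 − 220 min = 19:54.
The 1:1 starts at 19:54 + 165 min = 22:39.
From 14:04 to 22:39 is 8 h 35 min.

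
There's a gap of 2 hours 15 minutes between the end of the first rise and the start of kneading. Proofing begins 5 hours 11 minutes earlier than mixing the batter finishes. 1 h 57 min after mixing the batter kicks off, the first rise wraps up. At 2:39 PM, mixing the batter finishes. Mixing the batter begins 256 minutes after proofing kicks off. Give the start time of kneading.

Proofing starts at 2:39 PM − 311 min = 9:28 AM.
Mixing the batter starts at 9:28 AM + 256 min = 1:44 PM.
The first rise ends at 1:44 PM + 117 min = 3:41 PM.
Kneading starts at 3:41 PM + 135 min = 5:56 PM.

5:56 PM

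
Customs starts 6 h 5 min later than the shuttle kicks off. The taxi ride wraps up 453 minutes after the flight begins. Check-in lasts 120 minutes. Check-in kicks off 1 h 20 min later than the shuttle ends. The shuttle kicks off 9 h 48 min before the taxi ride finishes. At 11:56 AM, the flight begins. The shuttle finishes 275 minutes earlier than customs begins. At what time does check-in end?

The taxi ride ends at 11:56 AM + 453 min = 7:29 PM.
The shuttle starts at 7:29 PM − 588 min = 9:41 AM.
Customs starts at 9:41 AM + 365 min = 3:46 PM.
The shuttle ends at 3:46 PM − 275 min = 11:11 AM.
Check-in starts at 11:11 AM + 80 min = 12:31 PM.
Check-in ends at 12:31 PM + 120 min = 2:31 PM.

2:31 PM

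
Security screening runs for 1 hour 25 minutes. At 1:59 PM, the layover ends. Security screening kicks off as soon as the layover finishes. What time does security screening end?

3:24 PM

Security screening starts at 1:59 PM.
Security screening ends at 1:59 PM + 85 min = 3:24 PM.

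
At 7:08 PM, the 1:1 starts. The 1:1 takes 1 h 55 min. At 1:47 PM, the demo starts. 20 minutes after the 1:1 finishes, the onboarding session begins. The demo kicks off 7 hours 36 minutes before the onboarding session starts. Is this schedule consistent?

The 1:1 ends at 7:08 PM + 115 min = 9:03 PM.
The onboarding session starts at 9:03 PM + 20 min = 9:23 PM.
The demo starts at 9:23 PM − 456 min = 1:47 PM.
That matches the stated 1:47 PM, so the schedule is consistent.

Yes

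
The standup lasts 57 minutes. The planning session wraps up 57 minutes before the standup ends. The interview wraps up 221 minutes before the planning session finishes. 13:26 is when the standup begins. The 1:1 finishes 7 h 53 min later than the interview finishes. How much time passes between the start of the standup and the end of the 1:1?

252 minutes

The standup ends at 13:26 + 57 min = 14:23.
The planning session ends at 14:23 − 57 min = 13:26.
The interview ends at 13:26 − 221 min = 09:45.
The 1:1 ends at 09:45 + 473 min = 17:38.
From 13:26 to 17:38 is 252 minutes.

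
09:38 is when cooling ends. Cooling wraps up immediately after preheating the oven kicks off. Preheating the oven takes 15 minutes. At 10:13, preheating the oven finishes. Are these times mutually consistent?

Preheating the oven starts at 10:13 − 15 min = 09:58.
So cooling ends at 09:58.
But cooling is also said to end at 09:38 — a 20-minute conflict.

No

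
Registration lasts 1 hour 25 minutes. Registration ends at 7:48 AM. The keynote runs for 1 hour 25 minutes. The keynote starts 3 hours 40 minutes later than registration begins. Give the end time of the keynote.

Registration starts at 7:48 AM − 85 min = 6:23 AM.
The keynote starts at 6:23 AM + 220 min = 10:03 AM.
The keynote ends at 10:03 AM + 85 min = 11:28 AM.

11:28 AM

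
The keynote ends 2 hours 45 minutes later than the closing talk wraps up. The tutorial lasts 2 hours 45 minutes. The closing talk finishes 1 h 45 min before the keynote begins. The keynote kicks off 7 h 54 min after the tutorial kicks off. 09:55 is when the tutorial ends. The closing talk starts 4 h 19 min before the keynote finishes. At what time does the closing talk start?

11:45

The tutorial starts at 09:55 − 165 min = 07:10.
The keynote starts at 07:10 + 474 min = 15:04.
The closing talk ends at 15:04 − 105 min = 13:19.
The keynote ends at 13:19 + 165 min = 16:04.
The closing talk starts at 16:04 − 259 min = 11:45.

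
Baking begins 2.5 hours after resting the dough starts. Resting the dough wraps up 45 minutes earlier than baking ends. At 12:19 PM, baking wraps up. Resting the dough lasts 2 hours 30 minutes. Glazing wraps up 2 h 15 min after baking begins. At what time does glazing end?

1:49 PM

Resting the dough ends at 12:19 PM − 45 min = 11:34 AM.
Resting the dough starts at 11:34 AM − 150 min = 9:04 AM.
Baking starts at 9:04 AM + 150 min = 11:34 AM.
Glazing ends at 11:34 AM + 135 min = 1:49 PM.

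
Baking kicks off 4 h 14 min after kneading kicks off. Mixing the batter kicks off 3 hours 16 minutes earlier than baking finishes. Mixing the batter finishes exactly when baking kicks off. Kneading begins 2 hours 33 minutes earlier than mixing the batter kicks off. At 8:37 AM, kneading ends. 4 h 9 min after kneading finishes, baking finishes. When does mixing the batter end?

11:11 AM

Baking ends at 8:37 AM + 249 min = 12:46 PM.
Mixing the batter starts at 12:46 PM − 196 min = 9:30 AM.
Kneading starts at 9:30 AM − 153 min = 6:57 AM.
Baking starts at 6:57 AM + 254 min = 11:11 AM.
So mixing the batter ends at 11:11 AM.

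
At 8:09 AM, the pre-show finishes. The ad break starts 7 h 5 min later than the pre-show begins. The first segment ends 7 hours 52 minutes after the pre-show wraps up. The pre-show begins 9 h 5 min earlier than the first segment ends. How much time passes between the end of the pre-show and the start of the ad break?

The first segment ends at 8:09 AM + 472 min = 4:01 PM.
The pre-show starts at 4:01 PM − 545 min = 6:56 AM.
The ad break starts at 6:56 AM + 425 min = 2:01 PM.
From 8:09 AM to 2:01 PM is 5 hours 52 minutes.

5 hours 52 minutes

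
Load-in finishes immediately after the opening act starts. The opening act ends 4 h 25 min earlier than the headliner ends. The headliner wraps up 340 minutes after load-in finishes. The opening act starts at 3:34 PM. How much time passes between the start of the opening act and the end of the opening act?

1 hour 15 minutes

Load-in ends at 3:34 PM.
The headliner ends at 3:34 PM + 340 min = 9:14 PM.
The opening act ends at 9:14 PM − 265 min = 4:49 PM.
From 3:34 PM to 4:49 PM is 1 hour 15 minutes.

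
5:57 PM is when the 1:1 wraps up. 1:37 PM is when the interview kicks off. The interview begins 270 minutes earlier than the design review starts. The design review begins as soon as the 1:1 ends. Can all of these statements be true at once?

No

The design review starts at 5:57 PM.
The interview starts at 5:57 PM − 270 min = 1:27 PM.
But the interview is also said to start at 1:37 PM — a 10-minute conflict.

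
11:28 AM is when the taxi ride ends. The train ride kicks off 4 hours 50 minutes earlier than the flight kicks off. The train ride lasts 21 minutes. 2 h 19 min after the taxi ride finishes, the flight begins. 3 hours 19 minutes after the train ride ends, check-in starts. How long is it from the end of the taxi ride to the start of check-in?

The flight starts at 11:28 AM + 139 min = 1:47 PM.
The train ride starts at 1:47 PM − 290 min = 8:57 AM.
The train ride ends at 8:57 AM + 21 min = 9:18 AM.
Check-in starts at 9:18 AM + 199 min = 12:37 PM.
From 11:28 AM to 12:37 PM is 1 h 9 min.

1 h 9 min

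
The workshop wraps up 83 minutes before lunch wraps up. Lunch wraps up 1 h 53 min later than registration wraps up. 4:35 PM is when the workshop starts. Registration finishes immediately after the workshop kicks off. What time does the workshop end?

Registration ends at 4:35 PM.
Lunch ends at 4:35 PM + 113 min = 6:28 PM.
The workshop ends at 6:28 PM − 83 min = 5:05 PM.

5:05 PM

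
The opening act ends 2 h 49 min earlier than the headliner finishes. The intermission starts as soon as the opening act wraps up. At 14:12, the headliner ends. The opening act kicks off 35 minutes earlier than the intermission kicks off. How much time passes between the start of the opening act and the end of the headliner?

3 hours 24 minutes

The opening act ends at 14:12 − 169 min = 11:23.
So the intermission starts at 11:23.
The opening act starts at 11:23 − 35 min = 10:48.
From 10:48 to 14:12 is 3 hours 24 minutes.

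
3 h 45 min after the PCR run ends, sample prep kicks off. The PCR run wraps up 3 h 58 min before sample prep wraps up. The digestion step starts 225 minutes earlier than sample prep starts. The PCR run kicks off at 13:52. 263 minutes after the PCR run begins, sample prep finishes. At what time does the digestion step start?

14:17

Sample prep ends at 13:52 + 263 min = 18:15.
The PCR run ends at 18:15 − 238 min = 14:17.
Sample prep starts at 14:17 + 225 min = 18:02.
The digestion step starts at 18:02 − 225 min = 14:17.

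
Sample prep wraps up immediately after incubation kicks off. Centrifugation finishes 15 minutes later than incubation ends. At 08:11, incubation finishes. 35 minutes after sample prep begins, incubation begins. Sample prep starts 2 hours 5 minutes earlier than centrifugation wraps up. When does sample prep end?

Centrifugation ends at 08:11 + 15 min = 08:26.
Sample prep starts at 08:26 − 125 min = 06:21.
Incubation starts at 06:21 + 35 min = 06:56.
So sample prep ends at 06:56.

06:56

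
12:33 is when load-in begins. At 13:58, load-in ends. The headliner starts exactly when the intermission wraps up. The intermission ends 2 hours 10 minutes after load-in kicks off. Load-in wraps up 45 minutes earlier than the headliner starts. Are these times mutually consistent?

The intermission ends at 12:33 + 130 min = 14:43.
So the headliner starts at 14:43.
Load-in ends at 14:43 − 45 min = 13:58.
That matches the stated 13:58, so the schedule is consistent.

Yes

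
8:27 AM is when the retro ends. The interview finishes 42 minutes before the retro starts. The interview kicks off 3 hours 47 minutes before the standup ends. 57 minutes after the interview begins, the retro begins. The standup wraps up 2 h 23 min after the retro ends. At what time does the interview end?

The standup ends at 8:27 AM + 143 min = 10:50 AM.
The interview starts at 10:50 AM − 227 min = 7:03 AM.
The retro starts at 7:03 AM + 57 min = 8:00 AM.
The interview ends at 8:00 AM − 42 min = 7:18 AM.

7:18 AM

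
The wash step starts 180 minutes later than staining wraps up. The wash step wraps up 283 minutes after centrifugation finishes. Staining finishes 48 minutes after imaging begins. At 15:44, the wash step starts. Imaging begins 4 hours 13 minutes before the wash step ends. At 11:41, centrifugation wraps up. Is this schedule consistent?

No

The wash step ends at 11:41 + 283 min = 16:24.
Imaging starts at 16:24 − 253 min = 12:11.
Staining ends at 12:11 + 48 min = 12:59.
The wash step starts at 12:59 + 180 min = 15:59.
But the wash step is also said to start at 15:44 — a 15-minute conflict.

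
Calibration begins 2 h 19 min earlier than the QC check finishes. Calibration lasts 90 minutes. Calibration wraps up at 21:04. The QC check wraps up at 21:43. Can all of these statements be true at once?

Calibration starts at 21:43 − 139 min = 19:24.
Calibration ends at 19:24 + 90 min = 20:54.
But calibration is also said to end at 21:04 — a 10-minute conflict.

No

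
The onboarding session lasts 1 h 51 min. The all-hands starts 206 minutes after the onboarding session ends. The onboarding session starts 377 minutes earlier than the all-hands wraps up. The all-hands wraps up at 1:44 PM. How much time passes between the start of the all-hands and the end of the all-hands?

The onboarding session starts at 1:44 PM − 377 min = 7:27 AM.
The onboarding session ends at 7:27 AM + 111 min = 9:18 AM.
The all-hands starts at 9:18 AM + 206 min = 12:44 PM.
From 12:44 PM to 1:44 PM is an hour.

an hour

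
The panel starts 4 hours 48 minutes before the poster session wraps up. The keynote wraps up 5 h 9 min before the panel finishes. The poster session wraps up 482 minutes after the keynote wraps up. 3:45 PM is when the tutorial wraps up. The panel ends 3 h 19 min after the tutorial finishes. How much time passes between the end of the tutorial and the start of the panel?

The panel ends at 3:45 PM + 199 min = 7:04 PM.
The keynote ends at 7:04 PM − 309 min = 1:55 PM.
The poster session ends at 1:55 PM + 482 min = 9:57 PM.
The panel starts at 9:57 PM − 288 min = 5:09 PM.
From 3:45 PM to 5:09 PM is 1 hour 24 minutes.

1 hour 24 minutes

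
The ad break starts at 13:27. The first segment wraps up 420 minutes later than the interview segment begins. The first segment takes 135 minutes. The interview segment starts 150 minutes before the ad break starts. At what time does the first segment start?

15:42

The interview segment starts at 13:27 − 150 min = 10:57.
The first segment ends at 10:57 + 420 min = 17:57.
The first segment starts at 17:57 − 135 min = 15:42.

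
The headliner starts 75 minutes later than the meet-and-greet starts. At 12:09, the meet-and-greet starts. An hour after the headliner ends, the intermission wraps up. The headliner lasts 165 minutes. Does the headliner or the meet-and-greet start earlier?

the meet-and-greet

The headliner starts at 12:09 + 75 min = 13:24.
The headliner starts at 13:24 and the meet-and-greet starts at 12:09, so the meet-and-greet is first.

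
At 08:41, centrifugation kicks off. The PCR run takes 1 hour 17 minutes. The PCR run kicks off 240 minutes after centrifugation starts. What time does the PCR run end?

The PCR run starts at 08:41 + 240 min = 12:41.
The PCR run ends at 12:41 + 77 min = 13:58.

13:58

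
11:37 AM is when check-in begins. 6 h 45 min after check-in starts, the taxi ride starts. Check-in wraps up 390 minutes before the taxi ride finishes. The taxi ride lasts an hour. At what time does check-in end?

12:52 PM

The taxi ride starts at 11:37 AM + 405 min = 6:22 PM.
The taxi ride ends at 6:22 PM + 60 min = 7:22 PM.
Check-in ends at 7:22 PM − 390 min = 12:52 PM.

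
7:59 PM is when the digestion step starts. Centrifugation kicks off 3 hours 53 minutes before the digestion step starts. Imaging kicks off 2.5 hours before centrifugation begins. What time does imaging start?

Centrifugation starts at 7:59 PM − 233 min = 4:06 PM.
Imaging starts at 4:06 PM − 150 min = 1:36 PM.

1:36 PM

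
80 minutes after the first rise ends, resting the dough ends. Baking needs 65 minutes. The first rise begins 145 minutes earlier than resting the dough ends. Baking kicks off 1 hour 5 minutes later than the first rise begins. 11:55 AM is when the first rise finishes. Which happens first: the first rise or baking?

Resting the dough ends at 11:55 AM + 80 min = 1:15 PM.
The first rise starts at 1:15 PM − 145 min = 10:50 AM.
Baking starts at 10:50 AM + 65 min = 11:55 AM.
The first rise starts at 10:50 AM and baking starts at 11:55 AM, so the first rise is first.

the first rise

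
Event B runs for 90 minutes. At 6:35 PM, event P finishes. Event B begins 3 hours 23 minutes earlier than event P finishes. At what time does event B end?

Event B starts at 6:35 PM − 203 min = 3:12 PM.
Event B ends at 3:12 PM + 90 min = 4:42 PM.

4:42 PM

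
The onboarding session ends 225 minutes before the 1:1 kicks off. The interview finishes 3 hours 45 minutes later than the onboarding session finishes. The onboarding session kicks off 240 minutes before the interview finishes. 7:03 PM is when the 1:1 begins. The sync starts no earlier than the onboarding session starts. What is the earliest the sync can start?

The onboarding session ends at 7:03 PM − 225 min = 3:18 PM.
The interview ends at 3:18 PM + 225 min = 7:03 PM.
The onboarding session starts at 7:03 PM − 240 min = 3:03 PM.
The sync is bounded by the onboarding session, so the earliest it can start is 3:03 PM.

3:03 PM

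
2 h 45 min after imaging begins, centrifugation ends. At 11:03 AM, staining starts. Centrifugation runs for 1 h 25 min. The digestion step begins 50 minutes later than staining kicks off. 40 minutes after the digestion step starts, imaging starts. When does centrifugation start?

1:53 PM

The digestion step starts at 11:03 AM + 50 min = 11:53 AM.
Imaging starts at 11:53 AM + 40 min = 12:33 PM.
Centrifugation ends at 12:33 PM + 165 min = 3:18 PM.
Centrifugation starts at 3:18 PM − 85 min = 1:53 PM.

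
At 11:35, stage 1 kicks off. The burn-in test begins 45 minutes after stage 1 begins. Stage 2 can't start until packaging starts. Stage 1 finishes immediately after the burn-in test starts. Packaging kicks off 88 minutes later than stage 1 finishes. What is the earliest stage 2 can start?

The burn-in test starts at 11:35 + 45 min = 12:20.
So stage 1 ends at 12:20.
Packaging starts at 12:20 + 88 min = 13:48.
Stage 2 is bounded by packaging, so the earliest it can start is 13:48.

13:48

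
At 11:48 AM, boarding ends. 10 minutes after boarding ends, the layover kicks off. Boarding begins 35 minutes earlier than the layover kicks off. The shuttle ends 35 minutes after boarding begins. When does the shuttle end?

The layover starts at 11:48 AM + 10 min = 11:58 AM.
Boarding starts at 11:58 AM − 35 min = 11:23 AM.
The shuttle ends at 11:23 AM + 35 min = 11:58 AM.

11:58 AM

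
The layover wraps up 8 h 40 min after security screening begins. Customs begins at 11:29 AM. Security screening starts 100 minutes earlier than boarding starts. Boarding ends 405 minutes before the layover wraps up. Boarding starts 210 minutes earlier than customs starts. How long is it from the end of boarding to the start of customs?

195 minutes

Boarding starts at 11:29 AM − 210 min = 7:59 AM.
Security screening starts at 7:59 AM − 100 min = 6:19 AM.
The layover ends at 6:19 AM + 520 min = 2:59 PM.
Boarding ends at 2:59 PM − 405 min = 8:14 AM.
From 8:14 AM to 11:29 AM is 195 minutes.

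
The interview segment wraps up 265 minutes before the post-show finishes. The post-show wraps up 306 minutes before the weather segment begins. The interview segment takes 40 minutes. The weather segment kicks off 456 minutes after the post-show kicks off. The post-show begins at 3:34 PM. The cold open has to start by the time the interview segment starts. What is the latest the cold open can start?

12:59 PM

The weather segment starts at 3:34 PM + 456 min = 11:10 PM.
The post-show ends at 11:10 PM − 306 min = 6:04 PM.
The interview segment ends at 6:04 PM − 265 min = 1:39 PM.
The interview segment starts at 1:39 PM − 40 min = 12:59 PM.
The cold open is bounded by the interview segment, so the latest it can start is 12:59 PM.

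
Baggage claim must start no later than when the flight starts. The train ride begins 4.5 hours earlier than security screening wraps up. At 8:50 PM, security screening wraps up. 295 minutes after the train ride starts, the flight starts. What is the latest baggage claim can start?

The train ride starts at 8:50 PM − 270 min = 4:20 PM.
The flight starts at 4:20 PM + 295 min = 9:15 PM.
Baggage claim is bounded by the flight, so the latest it can start is 9:15 PM.

9:15 PM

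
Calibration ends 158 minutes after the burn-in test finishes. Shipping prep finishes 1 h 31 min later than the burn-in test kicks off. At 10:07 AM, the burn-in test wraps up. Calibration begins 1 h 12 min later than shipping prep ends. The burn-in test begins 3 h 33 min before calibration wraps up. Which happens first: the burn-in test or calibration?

Calibration ends at 10:07 AM + 158 min = 12:45 PM.
The burn-in test starts at 12:45 PM − 213 min = 9:12 AM.
Shipping prep ends at 9:12 AM + 91 min = 10:43 AM.
Calibration starts at 10:43 AM + 72 min = 11:55 AM.
The burn-in test starts at 9:12 AM and calibration starts at 11:55 AM, so the burn-in test is first.

the burn-in test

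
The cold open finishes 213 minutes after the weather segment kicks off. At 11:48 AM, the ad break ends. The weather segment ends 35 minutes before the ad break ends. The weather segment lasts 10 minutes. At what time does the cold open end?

2:36 PM

The weather segment ends at 11:48 AM − 35 min = 11:13 AM.
The weather segment starts at 11:13 AM − 10 min = 11:03 AM.
The cold open ends at 11:03 AM + 213 min = 2:36 PM.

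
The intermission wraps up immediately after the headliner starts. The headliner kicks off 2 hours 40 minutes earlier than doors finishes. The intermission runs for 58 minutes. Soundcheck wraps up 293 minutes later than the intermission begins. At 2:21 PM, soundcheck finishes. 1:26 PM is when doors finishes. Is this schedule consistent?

No

The headliner starts at 1:26 PM − 160 min = 10:46 AM.
So the intermission ends at 10:46 AM.
The intermission starts at 10:46 AM − 58 min = 9:48 AM.
Soundcheck ends at 9:48 AM + 293 min = 2:41 PM.
But soundcheck is also said to end at 2:21 PM — a 20-minute conflict.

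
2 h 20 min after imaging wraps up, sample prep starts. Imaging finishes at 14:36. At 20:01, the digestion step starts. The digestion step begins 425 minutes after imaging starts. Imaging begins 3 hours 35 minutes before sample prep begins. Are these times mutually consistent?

No

Sample prep starts at 14:36 + 140 min = 16:56.
Imaging starts at 16:56 − 215 min = 13:21.
The digestion step starts at 13:21 + 425 min = 20:26.
But the digestion step is also said to start at 20:01 — a 25-minute conflict.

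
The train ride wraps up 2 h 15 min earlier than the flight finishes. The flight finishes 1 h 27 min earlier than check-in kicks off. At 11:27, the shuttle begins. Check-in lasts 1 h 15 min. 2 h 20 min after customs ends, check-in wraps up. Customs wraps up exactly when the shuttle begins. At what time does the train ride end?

Customs ends at 11:27.
Check-in ends at 11:27 + 140 min = 13:47.
Check-in starts at 13:47 − 75 min = 12:32.
The flight ends at 12:32 − 87 min = 11:05.
The train ride ends at 11:05 − 135 min = 08:50.

08:50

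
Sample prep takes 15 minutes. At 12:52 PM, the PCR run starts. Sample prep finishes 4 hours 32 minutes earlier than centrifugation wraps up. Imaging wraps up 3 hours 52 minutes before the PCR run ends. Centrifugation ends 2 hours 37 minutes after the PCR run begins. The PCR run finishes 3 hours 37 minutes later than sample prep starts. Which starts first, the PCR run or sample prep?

Centrifugation ends at 12:52 PM + 157 min = 3:29 PM.
Sample prep ends at 3:29 PM − 272 min = 10:57 AM.
Sample prep starts at 10:57 AM − 15 min = 10:42 AM.
The PCR run starts at 12:52 PM and sample prep starts at 10:42 AM, so sample prep is first.

sample prep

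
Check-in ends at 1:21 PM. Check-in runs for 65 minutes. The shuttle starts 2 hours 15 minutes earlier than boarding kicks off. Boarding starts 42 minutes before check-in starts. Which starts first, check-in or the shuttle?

the shuttle

Check-in starts at 1:21 PM − 65 min = 12:16 PM.
Boarding starts at 12:16 PM − 42 min = 11:34 AM.
The shuttle starts at 11:34 AM − 135 min = 9:19 AM.
Check-in starts at 12:16 PM and the shuttle starts at 9:19 AM, so the shuttle is first.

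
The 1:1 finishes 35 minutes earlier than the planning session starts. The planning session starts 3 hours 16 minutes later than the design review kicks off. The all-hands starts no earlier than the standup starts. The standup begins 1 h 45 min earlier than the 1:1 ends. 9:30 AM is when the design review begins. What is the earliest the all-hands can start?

The planning session starts at 9:30 AM + 196 min = 12:46 PM.
The 1:1 ends at 12:46 PM − 35 min = 12:11 PM.
The standup starts at 12:11 PM − 105 min = 10:26 AM.
The all-hands is bounded by the standup, so the earliest it can start is 10:26 AM.

10:26 AM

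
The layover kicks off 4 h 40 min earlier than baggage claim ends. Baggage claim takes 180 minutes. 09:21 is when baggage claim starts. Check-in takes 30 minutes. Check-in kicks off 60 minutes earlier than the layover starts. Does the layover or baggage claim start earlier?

the layover

Baggage claim ends at 09:21 + 180 min = 12:21.
The layover starts at 12:21 − 280 min = 07:41.
The layover starts at 07:41 and baggage claim starts at 09:21, so the layover is first.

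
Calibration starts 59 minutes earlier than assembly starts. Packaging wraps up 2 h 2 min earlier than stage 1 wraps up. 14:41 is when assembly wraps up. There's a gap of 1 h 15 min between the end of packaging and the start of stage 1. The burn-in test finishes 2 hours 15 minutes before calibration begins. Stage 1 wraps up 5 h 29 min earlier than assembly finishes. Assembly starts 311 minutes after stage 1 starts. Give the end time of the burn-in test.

10:22

Stage 1 ends at 14:41 − 329 min = 09:12.
Packaging ends at 09:12 − 122 min = 07:10.
Stage 1 starts at 07:10 + 75 min = 08:25.
Assembly starts at 08:25 + 311 min = 13:36.
Calibration starts at 13:36 − 59 min = 12:37.
The burn-in test ends at 12:37 − 135 min = 10:22.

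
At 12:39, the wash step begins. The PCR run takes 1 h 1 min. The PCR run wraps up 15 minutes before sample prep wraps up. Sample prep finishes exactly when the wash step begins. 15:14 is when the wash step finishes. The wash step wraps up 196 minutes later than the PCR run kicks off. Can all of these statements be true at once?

Sample prep ends at 12:39.
The PCR run ends at 12:39 − 15 min = 12:24.
The PCR run starts at 12:24 − 61 min = 11:23.
The wash step ends at 11:23 + 196 min = 14:39.
But the wash step is also said to end at 15:14 — a 35-minute conflict.

No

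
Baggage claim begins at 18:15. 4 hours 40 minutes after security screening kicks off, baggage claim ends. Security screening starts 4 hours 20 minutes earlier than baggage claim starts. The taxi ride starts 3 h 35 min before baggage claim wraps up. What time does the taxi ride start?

Security screening starts at 18:15 − 260 min = 13:55.
Baggage claim ends at 13:55 + 280 min = 18:35.
The taxi ride starts at 18:35 − 215 min = 15:00.

15:00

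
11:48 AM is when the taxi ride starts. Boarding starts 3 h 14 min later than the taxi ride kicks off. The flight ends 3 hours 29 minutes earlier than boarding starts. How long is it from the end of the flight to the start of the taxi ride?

Boarding starts at 11:48 AM + 194 min = 3:02 PM.
The flight ends at 3:02 PM − 209 min = 11:33 AM.
From 11:33 AM to 11:48 AM is 15 minutes.

15 minutes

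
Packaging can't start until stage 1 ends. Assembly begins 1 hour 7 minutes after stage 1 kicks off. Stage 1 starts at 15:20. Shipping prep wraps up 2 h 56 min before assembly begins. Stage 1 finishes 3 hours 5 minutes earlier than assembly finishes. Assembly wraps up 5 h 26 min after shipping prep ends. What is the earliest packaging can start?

Assembly starts at 15:20 + 67 min = 16:27.
Shipping prep ends at 16:27 − 176 min = 13:31.
Assembly ends at 13:31 + 326 min = 18:57.
Stage 1 ends at 18:57 − 185 min = 15:52.
Packaging is bounded by stage 1, so the earliest it can start is 15:52.

15:52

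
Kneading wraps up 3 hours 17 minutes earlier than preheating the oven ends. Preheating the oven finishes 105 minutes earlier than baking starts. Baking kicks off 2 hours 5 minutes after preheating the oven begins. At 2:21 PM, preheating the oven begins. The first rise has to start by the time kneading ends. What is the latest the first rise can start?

Baking starts at 2:21 PM + 125 min = 4:26 PM.
Preheating the oven ends at 4:26 PM − 105 min = 2:41 PM.
Kneading ends at 2:41 PM − 197 min = 11:24 AM.
The first rise is bounded by kneading, so the latest it can start is 11:24 AM.

11:24 AM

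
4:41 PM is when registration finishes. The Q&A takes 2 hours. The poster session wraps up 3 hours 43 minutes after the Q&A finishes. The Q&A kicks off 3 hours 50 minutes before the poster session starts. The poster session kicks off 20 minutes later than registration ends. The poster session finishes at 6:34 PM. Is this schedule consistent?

No

The poster session starts at 4:41 PM + 20 min = 5:01 PM.
The Q&A starts at 5:01 PM − 230 min = 1:11 PM.
The Q&A ends at 1:11 PM + 120 min = 3:11 PM.
The poster session ends at 3:11 PM + 223 min = 6:54 PM.
But the poster session is also said to end at 6:34 PM — a 20-minute conflict.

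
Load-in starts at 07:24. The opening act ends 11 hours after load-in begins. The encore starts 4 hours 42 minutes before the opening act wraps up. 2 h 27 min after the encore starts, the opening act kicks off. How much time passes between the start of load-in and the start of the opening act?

The opening act ends at 07:24 + 660 min = 18:24.
The encore starts at 18:24 − 282 min = 13:42.
The opening act starts at 13:42 + 147 min = 16:09.
From 07:24 to 16:09 is 8 h 45 min.

8 h 45 min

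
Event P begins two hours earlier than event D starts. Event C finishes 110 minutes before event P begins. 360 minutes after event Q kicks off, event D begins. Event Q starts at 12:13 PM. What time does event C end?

Event D starts at 12:13 PM + 360 min = 6:13 PM.
Event P starts at 6:13 PM − 120 min = 4:13 PM.
Event C ends at 4:13 PM − 110 min = 2:23 PM.

2:23 PM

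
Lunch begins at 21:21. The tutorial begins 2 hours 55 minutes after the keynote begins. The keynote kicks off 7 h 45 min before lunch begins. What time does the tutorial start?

16:31

The keynote starts at 21:21 − 465 min = 13:36.
The tutorial starts at 13:36 + 175 min = 16:31.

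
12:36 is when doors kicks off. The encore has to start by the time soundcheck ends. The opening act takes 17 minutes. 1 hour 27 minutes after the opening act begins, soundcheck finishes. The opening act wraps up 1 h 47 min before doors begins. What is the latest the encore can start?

11:59

The opening act ends at 12:36 − 107 min = 10:49.
The opening act starts at 10:49 − 17 min = 10:32.
Soundcheck ends at 10:32 + 87 min = 11:59.
The encore is bounded by soundcheck, so the latest it can start is 11:59.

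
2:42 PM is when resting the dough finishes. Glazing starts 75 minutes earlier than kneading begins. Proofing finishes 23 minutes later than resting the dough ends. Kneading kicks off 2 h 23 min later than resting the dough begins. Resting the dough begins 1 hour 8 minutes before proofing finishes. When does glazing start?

Proofing ends at 2:42 PM + 23 min = 3:05 PM.
Resting the dough starts at 3:05 PM − 68 min = 1:57 PM.
Kneading starts at 1:57 PM + 143 min = 4:20 PM.
Glazing starts at 4:20 PM − 75 min = 3:05 PM.

3:05 PM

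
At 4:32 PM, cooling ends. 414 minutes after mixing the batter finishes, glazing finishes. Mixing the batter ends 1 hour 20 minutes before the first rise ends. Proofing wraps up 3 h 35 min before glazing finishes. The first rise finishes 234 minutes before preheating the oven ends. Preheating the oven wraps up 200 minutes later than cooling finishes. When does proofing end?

Preheating the oven ends at 4:32 PM + 200 min = 7:52 PM.
The first rise ends at 7:52 PM − 234 min = 3:58 PM.
Mixing the batter ends at 3:58 PM − 80 min = 2:38 PM.
Glazing ends at 2:38 PM + 414 min = 9:32 PM.
Proofing ends at 9:32 PM − 215 min = 5:57 PM.

5:57 PM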